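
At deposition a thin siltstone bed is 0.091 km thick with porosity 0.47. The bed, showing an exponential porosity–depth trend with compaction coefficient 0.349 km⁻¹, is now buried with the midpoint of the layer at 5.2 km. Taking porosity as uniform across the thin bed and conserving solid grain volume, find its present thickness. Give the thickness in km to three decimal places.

Porosity at 5.2 km: n = 0.47·exp(−0.349×5.2) = 0.0765
Solid-volume conservation: h(1−n) = h₀(1−n₀) ⇒ h = h₀·(1−n₀)/(1−n)
h = 0.091 × (1 − 0.47)/(1 − 0.0765) = 0.091 × 0.5739 = 0.0522 km

0.052 km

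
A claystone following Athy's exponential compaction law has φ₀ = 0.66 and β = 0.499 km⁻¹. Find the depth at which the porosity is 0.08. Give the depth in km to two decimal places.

4.23 km

Invert Athy's law: Z = ln(φ₀/φ) / β
Z = ln(0.66/0.08) / 0.499 = ln(8.25) / 0.499 = 2.1102 / 0.499 = 4.229 km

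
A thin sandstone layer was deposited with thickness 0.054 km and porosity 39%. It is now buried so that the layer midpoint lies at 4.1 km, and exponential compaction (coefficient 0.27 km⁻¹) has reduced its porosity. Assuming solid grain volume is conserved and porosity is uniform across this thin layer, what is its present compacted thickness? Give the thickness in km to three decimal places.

Porosity at 4.1 km: φ = 0.39·exp(−0.27×4.1) = 0.1289
Solid-volume conservation: h(1−φ) = h₀(1−φ₀) ⇒ h = h₀·(1−φ₀)/(1−φ)
h = 0.054 × (1 − 0.39)/(1 − 0.1289) = 0.054 × 0.7003 = 0.0378 km

0.038 km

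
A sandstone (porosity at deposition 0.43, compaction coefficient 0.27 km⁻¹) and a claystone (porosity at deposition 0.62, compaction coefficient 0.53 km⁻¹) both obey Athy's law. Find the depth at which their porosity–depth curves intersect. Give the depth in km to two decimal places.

Set phi₀ₐ e^(−cₐz) = phi₀ᵦ e^(−cᵦz) ⇒ ln(phi₀ₐ/phi₀ᵦ) = (cₐ − cᵦ)·z
z = ln(0.43/0.62) / (0.27 − 0.53) = -0.3659 / -0.26 = 1.407 km

1.41 km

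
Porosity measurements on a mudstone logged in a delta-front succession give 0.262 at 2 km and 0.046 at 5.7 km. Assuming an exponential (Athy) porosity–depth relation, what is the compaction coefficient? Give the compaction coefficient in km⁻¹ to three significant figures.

Athy: n(z) = n₀ e^(−kz) ⇒ n₁/n₂ = e^{k(z₂−z₁)} ⇒ k = ln(n₁/n₂)/(z₂−z₁)
k = ln(0.262/0.046) / (5.7 − 2) = ln(5.696) / 3.7 = 1.7397 / 3.7 = 0.4702 km⁻¹

0.470 km⁻¹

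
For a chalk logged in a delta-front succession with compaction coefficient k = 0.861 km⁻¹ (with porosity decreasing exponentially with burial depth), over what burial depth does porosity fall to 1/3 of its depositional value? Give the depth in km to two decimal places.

1.28 km

φ/φ₀ = 1/3 ⇒ exp(−k·d) = 1/3 ⇒ d = ln(3) / k
d = 1.0986 / 0.861 = 1.276 km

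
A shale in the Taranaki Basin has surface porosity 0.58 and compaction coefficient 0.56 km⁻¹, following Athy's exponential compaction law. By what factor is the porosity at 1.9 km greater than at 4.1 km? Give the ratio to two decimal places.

φ(Z₁)/φ(Z₂) = e^(−k·Z₁)/e^(−k·Z₂) = e^{k(Z₂−Z₁)}
= exp(0.56 × 2.2) = exp(1.232) = 3.4281

3.43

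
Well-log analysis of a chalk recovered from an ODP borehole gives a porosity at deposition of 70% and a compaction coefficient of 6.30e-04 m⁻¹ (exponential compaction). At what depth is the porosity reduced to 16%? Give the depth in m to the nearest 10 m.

Working in km (1 km = 1000 m; k in km⁻¹ = k in m⁻¹ × 1000):
Invert Athy's law: z = ln(n₀/n) / k
z = ln(0.7/0.16) / 0.63 = ln(4.375) / 0.63 = 1.4759 / 0.63 = 2.343 km

2340 m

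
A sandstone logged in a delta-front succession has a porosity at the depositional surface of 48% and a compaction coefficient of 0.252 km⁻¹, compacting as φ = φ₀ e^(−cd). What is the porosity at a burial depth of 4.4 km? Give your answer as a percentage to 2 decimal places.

φ = φ₀·exp(−c·d) = 0.48 × exp(−0.252 × 4.4) = 0.48 × exp(−1.109)
  = 0.48 × 0.3300 = 0.1584

15.84%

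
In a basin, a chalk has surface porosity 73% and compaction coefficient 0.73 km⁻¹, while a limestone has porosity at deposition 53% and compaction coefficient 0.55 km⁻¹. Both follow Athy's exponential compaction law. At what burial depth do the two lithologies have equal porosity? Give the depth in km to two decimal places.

1.78 km

Set phi₀ₐ e^(−cₐd) = phi₀ᵦ e^(−cᵦd) ⇒ ln(phi₀ₐ/phi₀ᵦ) = (cₐ − cᵦ)·d
d = ln(0.73/0.53) / (0.73 − 0.55) = 0.3202 / 0.18 = 1.779 km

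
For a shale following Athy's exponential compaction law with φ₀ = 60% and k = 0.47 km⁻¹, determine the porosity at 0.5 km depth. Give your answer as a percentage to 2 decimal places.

φ = φ₀·exp(−k·d) = 0.6 × exp(−0.47 × 0.5) = 0.6 × exp(−0.235)
  = 0.6 × 0.7906 = 0.4743

47.43%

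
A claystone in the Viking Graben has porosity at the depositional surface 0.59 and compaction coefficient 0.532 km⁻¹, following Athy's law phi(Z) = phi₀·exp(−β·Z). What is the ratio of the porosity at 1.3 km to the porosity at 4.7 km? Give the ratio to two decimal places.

6.10

phi(Z₁)/phi(Z₂) = e^(−β·Z₁)/e^(−β·Z₂) = e^{β(Z₂−Z₁)}
= exp(0.532 × 3.4) = exp(1.809) = 6.1031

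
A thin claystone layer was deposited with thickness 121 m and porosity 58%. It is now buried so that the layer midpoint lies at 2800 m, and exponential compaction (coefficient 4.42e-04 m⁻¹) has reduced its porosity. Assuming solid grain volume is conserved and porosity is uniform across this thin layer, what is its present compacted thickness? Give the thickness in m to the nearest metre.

61 m

Working in km (1 km = 1000 m; c in km⁻¹ = c in m⁻¹ × 1000):
Porosity at 2.8 km: n = 0.58·exp(−0.442×2.8) = 0.1682
Solid-volume conservation: h(1−n) = h₀(1−n₀) ⇒ h = h₀·(1−n₀)/(1−n)
h = 0.121 × (1 − 0.58)/(1 − 0.1682) = 0.121 × 0.5050 = 0.0611 km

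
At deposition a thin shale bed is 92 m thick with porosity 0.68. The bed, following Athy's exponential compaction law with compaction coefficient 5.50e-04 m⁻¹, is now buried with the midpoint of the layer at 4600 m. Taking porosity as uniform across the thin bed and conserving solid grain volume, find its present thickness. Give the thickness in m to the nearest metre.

31 m

Working in km (1 km = 1000 m; c in km⁻¹ = c in m⁻¹ × 1000):
Porosity at 4.6 km: phi = 0.68·exp(−0.55×4.6) = 0.0542
Solid-volume conservation: h(1−phi) = h₀(1−phi₀) ⇒ h = h₀·(1−phi₀)/(1−phi)
h = 0.092 × (1 − 0.68)/(1 − 0.0542) = 0.092 × 0.3383 = 0.0311 km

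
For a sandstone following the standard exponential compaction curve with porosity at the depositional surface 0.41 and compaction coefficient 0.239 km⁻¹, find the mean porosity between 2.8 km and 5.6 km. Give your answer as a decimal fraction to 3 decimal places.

0.153

⟨phi⟩ = (1/(z₂−z₁)) ∫ phi₀ e^(−βz) dz = phi₀·(e^(−β·z₁) − e^(−β·z₂)) / (β·(z₂−z₁))
e^(−0.239×2.8) = 0.5121; e^(−0.239×5.6) = 0.2623
⟨phi⟩ = 0.41 × (0.5121 − 0.2623) / (0.239 × 2.8) = 0.41 × 0.3734 = 0.1531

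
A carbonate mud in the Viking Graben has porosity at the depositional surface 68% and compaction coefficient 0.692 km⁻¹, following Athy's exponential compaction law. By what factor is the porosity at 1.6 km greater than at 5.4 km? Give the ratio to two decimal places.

n(d₁)/n(d₂) = e^(−β·d₁)/e^(−β·d₂) = e^{β(d₂−d₁)}
= exp(0.692 × 3.8) = exp(2.63) = 13.8682

13.87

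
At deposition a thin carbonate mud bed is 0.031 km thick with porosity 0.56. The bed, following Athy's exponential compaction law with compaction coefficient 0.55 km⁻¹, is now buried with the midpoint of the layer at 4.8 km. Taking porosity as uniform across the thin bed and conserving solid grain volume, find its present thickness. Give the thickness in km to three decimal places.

Porosity at 4.8 km: φ = 0.56·exp(−0.55×4.8) = 0.0400
Solid-volume conservation: h(1−φ) = h₀(1−φ₀) ⇒ h = h₀·(1−φ₀)/(1−φ)
h = 0.031 × (1 − 0.56)/(1 − 0.0400) = 0.031 × 0.4583 = 0.0142 km

0.014 km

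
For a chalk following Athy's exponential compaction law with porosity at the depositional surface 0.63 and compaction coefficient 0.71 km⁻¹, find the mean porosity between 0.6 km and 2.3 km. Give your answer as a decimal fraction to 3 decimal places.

0.239

⟨n⟩ = (1/(d₂−d₁)) ∫ n₀ e^(−βd) dd = n₀·(e^(−β·d₁) − e^(−β·d₂)) / (β·(d₂−d₁))
e^(−0.71×0.6) = 0.6531; e^(−0.71×2.3) = 0.1953
⟨n⟩ = 0.63 × (0.6531 − 0.1953) / (0.71 × 1.7) = 0.63 × 0.3793 = 0.2389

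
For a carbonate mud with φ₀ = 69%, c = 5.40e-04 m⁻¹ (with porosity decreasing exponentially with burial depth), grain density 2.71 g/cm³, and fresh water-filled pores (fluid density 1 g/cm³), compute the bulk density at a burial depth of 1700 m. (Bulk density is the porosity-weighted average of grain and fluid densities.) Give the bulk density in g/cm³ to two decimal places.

Working in km (1 km = 1000 m; c in km⁻¹ = c in m⁻¹ × 1000):
Porosity at depth: φ = 0.69·exp(−0.54×1.7) = 0.69×0.3993 = 0.2755
Bulk density: ρ_b = (1−φ)ρ_g + φ·ρ_f = 0.7245×2.71 + 0.2755×1
       = 1.963 + 0.276 = 2.239 g/cm³

2.24 g/cm³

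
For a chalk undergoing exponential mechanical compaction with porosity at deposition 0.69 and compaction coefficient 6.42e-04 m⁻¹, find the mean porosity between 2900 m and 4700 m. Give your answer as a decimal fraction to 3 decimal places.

0.064

Working in km (1 km = 1000 m; β in km⁻¹ = β in m⁻¹ × 1000):
⟨φ⟩ = (1/(z₂−z₁)) ∫ φ₀ e^(−βz) dz = φ₀·(e^(−β·z₁) − e^(−β·z₂)) / (β·(z₂−z₁))
e^(−0.642×2.9) = 0.1554; e^(−0.642×4.7) = 0.0489
⟨φ⟩ = 0.69 × (0.1554 − 0.0489) / (0.642 × 1.8) = 0.69 × 0.0921 = 0.0636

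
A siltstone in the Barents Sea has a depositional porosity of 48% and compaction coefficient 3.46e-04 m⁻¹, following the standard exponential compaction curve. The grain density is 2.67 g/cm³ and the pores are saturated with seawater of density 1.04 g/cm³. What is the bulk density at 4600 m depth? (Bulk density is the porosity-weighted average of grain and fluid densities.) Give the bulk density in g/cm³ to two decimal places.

2.51 g/cm³

Working in km (1 km = 1000 m; c in km⁻¹ = c in m⁻¹ × 1000):
Porosity at depth: n = 0.48·exp(−0.346×4.6) = 0.48×0.2036 = 0.0977
Bulk density: ρ_b = (1−n)ρ_g + n·ρ_f = 0.9023×2.67 + 0.0977×1.04
       = 2.409 + 0.102 = 2.511 g/cm³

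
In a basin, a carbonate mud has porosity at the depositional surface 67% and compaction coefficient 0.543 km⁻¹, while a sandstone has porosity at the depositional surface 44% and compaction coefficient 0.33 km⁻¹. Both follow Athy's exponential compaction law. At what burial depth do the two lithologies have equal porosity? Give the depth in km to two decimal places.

1.97 km

Set phi₀ₐ e^(−cₐZ) = phi₀ᵦ e^(−cᵦZ) ⇒ ln(phi₀ₐ/phi₀ᵦ) = (cₐ − cᵦ)·Z
Z = ln(0.67/0.44) / (0.543 − 0.33) = 0.4205 / 0.213 = 1.974 km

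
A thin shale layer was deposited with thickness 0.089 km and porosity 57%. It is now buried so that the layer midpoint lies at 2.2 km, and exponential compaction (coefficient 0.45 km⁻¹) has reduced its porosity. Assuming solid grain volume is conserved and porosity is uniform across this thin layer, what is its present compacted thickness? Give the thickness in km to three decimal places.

0.049 km

Porosity at 2.2 km: phi = 0.57·exp(−0.45×2.2) = 0.2118
Solid-volume conservation: h(1−phi) = h₀(1−phi₀) ⇒ h = h₀·(1−phi₀)/(1−phi)
h = 0.089 × (1 − 0.57)/(1 − 0.2118) = 0.089 × 0.5455 = 0.0486 km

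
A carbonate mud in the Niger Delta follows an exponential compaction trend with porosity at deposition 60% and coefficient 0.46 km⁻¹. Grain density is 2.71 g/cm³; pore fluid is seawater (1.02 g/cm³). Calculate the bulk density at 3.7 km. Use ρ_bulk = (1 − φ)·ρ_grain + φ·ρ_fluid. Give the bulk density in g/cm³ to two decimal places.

2.53 g/cm³

Porosity at depth: phi = 0.6·exp(−0.46×3.7) = 0.6×0.1823 = 0.1094
Bulk density: ρ_b = (1−phi)ρ_g + phi·ρ_f = 0.8906×2.71 + 0.1094×1.02
       = 2.414 + 0.112 = 2.525 g/cm³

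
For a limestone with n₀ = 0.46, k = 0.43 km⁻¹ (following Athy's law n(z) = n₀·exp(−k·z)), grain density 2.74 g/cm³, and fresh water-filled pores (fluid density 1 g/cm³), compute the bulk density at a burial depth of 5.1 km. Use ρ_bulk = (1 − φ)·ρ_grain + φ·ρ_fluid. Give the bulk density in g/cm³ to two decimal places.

Porosity at depth: n = 0.46·exp(−0.43×5.1) = 0.46×0.1116 = 0.0513
Bulk density: ρ_b = (1−n)ρ_g + n·ρ_f = 0.9487×2.74 + 0.0513×1
       = 2.599 + 0.051 = 2.651 g/cm³

2.65 g/cm³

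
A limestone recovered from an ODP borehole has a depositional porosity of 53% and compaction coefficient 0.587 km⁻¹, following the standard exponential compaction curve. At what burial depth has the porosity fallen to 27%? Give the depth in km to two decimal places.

Invert Athy's law: d = ln(phi₀/phi) / k
d = ln(0.53/0.27) / 0.587 = ln(1.963) / 0.587 = 0.6745 / 0.587 = 1.149 km

1.15 km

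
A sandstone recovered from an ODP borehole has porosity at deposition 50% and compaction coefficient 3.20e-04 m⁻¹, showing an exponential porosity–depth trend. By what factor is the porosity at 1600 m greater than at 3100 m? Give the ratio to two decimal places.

1.62

Working in km (1 km = 1000 m; k in km⁻¹ = k in m⁻¹ × 1000):
n(d₁)/n(d₂) = e^(−k·d₁)/e^(−k·d₂) = e^{k(d₂−d₁)}
= exp(0.32 × 1.5) = exp(0.48) = 1.6161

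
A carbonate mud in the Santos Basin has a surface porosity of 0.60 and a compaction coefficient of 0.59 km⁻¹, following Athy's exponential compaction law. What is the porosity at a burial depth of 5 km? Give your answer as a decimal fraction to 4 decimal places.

φ = φ₀·exp(−c·z) = 0.6 × exp(−0.59 × 5) = 0.6 × exp(−2.95)
  = 0.6 × 0.0523 = 0.0314

0.0314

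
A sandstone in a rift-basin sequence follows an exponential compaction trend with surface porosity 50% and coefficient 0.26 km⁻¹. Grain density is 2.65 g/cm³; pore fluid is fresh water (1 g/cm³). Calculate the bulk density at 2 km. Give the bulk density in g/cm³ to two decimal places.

2.16 g/cm³

Porosity at depth: n = 0.5·exp(−0.26×2) = 0.5×0.5945 = 0.2973
Bulk density: ρ_b = (1−n)ρ_g + n·ρ_f = 0.7027×2.65 + 0.2973×1
       = 1.862 + 0.297 = 2.160 g/cm³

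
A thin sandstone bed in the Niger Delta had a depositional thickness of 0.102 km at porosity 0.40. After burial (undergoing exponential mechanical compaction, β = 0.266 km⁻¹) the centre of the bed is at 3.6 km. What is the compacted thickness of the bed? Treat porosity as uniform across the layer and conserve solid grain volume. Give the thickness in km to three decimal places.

Porosity at 3.6 km: φ = 0.4·exp(−0.266×3.6) = 0.1535
Solid-volume conservation: h(1−φ) = h₀(1−φ₀) ⇒ h = h₀·(1−φ₀)/(1−φ)
h = 0.102 × (1 − 0.4)/(1 − 0.1535) = 0.102 × 0.7088 = 0.0723 km

0.072 km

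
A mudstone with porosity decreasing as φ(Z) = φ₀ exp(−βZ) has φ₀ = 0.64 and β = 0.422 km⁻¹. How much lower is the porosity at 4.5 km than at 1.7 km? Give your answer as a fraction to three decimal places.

φ(1.7) = 0.64·e^(−0.422×1.7) = 0.3123
φ(4.5) = 0.64·e^(−0.422×4.5) = 0.0958
Δφ = 0.3123 − 0.0958 = 0.2165

0.217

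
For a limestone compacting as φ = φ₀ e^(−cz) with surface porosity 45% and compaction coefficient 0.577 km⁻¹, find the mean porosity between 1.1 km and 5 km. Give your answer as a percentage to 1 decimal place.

9.5%

⟨φ⟩ = (1/(z₂−z₁)) ∫ φ₀ e^(−cz) dz = φ₀·(e^(−c·z₁) − e^(−c·z₂)) / (c·(z₂−z₁))
e^(−0.577×1.1) = 0.5301; e^(−0.577×5) = 0.0559
⟨φ⟩ = 0.45 × (0.5301 − 0.0559) / (0.577 × 3.9) = 0.45 × 0.2107 = 0.0948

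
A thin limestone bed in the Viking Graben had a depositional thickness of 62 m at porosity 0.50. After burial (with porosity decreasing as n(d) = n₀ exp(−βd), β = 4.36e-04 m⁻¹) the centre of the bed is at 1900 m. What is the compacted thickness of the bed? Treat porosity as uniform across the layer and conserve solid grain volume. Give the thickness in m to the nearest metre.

Working in km (1 km = 1000 m; β in km⁻¹ = β in m⁻¹ × 1000):
Porosity at 1.9 km: n = 0.5·exp(−0.436×1.9) = 0.2184
Solid-volume conservation: h(1−n) = h₀(1−n₀) ⇒ h = h₀·(1−n₀)/(1−n)
h = 0.062 × (1 − 0.5)/(1 − 0.2184) = 0.062 × 0.6397 = 0.0397 km

40 m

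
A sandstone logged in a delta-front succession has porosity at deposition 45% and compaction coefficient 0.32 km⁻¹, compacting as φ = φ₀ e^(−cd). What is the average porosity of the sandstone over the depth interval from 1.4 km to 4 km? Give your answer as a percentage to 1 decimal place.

⟨φ⟩ = (1/(d₂−d₁)) ∫ φ₀ e^(−cd) dd = φ₀·(e^(−c·d₁) − e^(−c·d₂)) / (c·(d₂−d₁))
e^(−0.32×1.4) = 0.6389; e^(−0.32×4) = 0.2780
⟨φ⟩ = 0.45 × (0.6389 − 0.2780) / (0.32 × 2.6) = 0.45 × 0.4337 = 0.1952

19.5%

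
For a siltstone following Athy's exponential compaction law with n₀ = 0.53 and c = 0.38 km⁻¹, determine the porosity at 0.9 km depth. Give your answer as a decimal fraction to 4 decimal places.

0.3765

n = n₀·exp(−c·Z) = 0.53 × exp(−0.38 × 0.9) = 0.53 × exp(−0.342)
  = 0.53 × 0.7103 = 0.3765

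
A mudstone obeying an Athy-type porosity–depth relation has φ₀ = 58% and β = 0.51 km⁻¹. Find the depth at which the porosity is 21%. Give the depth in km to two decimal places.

1.99 km

Invert Athy's law: Z = ln(φ₀/φ) / β
Z = ln(0.58/0.21) / 0.51 = ln(2.762) / 0.51 = 1.0159 / 0.51 = 1.992 km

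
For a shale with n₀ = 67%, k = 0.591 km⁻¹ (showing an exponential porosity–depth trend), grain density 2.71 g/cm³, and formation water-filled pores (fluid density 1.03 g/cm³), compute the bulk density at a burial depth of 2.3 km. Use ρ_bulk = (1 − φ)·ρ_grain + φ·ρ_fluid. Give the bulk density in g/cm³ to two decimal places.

2.42 g/cm³

Porosity at depth: n = 0.67·exp(−0.591×2.3) = 0.67×0.2568 = 0.1721
Bulk density: ρ_b = (1−n)ρ_g + n·ρ_f = 0.8279×2.71 + 0.1721×1.03
       = 2.244 + 0.177 = 2.421 g/cm³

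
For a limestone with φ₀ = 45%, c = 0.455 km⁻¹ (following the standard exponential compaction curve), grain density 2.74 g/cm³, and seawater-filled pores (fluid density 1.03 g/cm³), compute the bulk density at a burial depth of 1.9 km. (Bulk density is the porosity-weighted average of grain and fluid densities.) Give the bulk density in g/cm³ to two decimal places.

Porosity at depth: φ = 0.45·exp(−0.455×1.9) = 0.45×0.4213 = 0.1896
Bulk density: ρ_b = (1−φ)ρ_g + φ·ρ_f = 0.8104×2.74 + 0.1896×1.03
       = 2.221 + 0.195 = 2.416 g/cm³

2.42 g/cm³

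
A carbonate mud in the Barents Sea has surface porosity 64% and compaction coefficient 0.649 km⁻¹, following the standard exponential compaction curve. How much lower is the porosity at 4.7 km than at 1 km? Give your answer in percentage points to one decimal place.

φ(1) = 0.64·e^(−0.649×1) = 0.3344
φ(4.7) = 0.64·e^(−0.649×4.7) = 0.0303
Δφ = 0.3344 − 0.0303 = 0.3041

30.4 percentage points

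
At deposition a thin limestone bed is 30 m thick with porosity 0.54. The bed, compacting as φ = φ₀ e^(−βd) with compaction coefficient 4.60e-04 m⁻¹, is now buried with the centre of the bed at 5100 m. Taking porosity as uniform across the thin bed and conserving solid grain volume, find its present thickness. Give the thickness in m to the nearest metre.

15 m

Working in km (1 km = 1000 m; β in km⁻¹ = β in m⁻¹ × 1000):
Porosity at 5.1 km: φ = 0.54·exp(−0.46×5.1) = 0.0517
Solid-volume conservation: h(1−φ) = h₀(1−φ₀) ⇒ h = h₀·(1−φ₀)/(1−φ)
h = 0.03 × (1 − 0.54)/(1 − 0.0517) = 0.03 × 0.4851 = 0.0146 km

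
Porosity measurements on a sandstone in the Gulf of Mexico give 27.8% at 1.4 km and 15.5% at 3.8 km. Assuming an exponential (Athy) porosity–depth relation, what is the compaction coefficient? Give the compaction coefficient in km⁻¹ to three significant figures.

0.243 km⁻¹

Athy: n(d) = n₀ e^(−βd) ⇒ n₁/n₂ = e^{β(d₂−d₁)} ⇒ β = ln(n₁/n₂)/(d₂−d₁)
β = ln(0.278/0.155) / (3.8 − 1.4) = ln(1.794) / 2.4 = 0.5842 / 2.4 = 0.2434 km⁻¹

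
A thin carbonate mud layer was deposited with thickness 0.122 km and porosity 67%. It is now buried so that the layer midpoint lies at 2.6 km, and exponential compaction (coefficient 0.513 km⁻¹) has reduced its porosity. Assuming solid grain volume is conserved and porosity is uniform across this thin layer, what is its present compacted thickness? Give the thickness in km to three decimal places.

0.049 km

Porosity at 2.6 km: n = 0.67·exp(−0.513×2.6) = 0.1765
Solid-volume conservation: h(1−n) = h₀(1−n₀) ⇒ h = h₀·(1−n₀)/(1−n)
h = 0.122 × (1 − 0.67)/(1 − 0.1765) = 0.122 × 0.4007 = 0.0489 km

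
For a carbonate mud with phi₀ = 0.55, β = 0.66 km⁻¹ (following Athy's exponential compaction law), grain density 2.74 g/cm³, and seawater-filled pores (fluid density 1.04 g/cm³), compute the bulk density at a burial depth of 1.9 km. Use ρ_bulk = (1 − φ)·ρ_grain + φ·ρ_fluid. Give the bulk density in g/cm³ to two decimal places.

Porosity at depth: phi = 0.55·exp(−0.66×1.9) = 0.55×0.2854 = 0.1569
Bulk density: ρ_b = (1−phi)ρ_g + phi·ρ_f = 0.8431×2.74 + 0.1569×1.04
       = 2.310 + 0.163 = 2.473 g/cm³

2.47 g/cm³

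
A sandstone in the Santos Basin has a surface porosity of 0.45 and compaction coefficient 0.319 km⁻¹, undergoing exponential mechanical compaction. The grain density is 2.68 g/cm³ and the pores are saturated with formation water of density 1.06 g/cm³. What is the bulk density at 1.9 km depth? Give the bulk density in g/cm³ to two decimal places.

Porosity at depth: φ = 0.45·exp(−0.319×1.9) = 0.45×0.5455 = 0.2455
Bulk density: ρ_b = (1−φ)ρ_g + φ·ρ_f = 0.7545×2.68 + 0.2455×1.06
       = 2.022 + 0.260 = 2.282 g/cm³

2.28 g/cm³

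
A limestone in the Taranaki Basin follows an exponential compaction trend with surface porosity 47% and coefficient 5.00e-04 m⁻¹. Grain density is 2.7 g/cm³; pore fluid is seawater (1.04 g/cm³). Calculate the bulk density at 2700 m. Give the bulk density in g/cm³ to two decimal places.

Working in km (1 km = 1000 m; c in km⁻¹ = c in m⁻¹ × 1000):
Porosity at depth: phi = 0.47·exp(−0.5×2.7) = 0.47×0.2592 = 0.1218
Bulk density: ρ_b = (1−phi)ρ_g + phi·ρ_f = 0.8782×2.7 + 0.1218×1.04
       = 2.371 + 0.127 = 2.498 g/cm³

2.50 g/cm³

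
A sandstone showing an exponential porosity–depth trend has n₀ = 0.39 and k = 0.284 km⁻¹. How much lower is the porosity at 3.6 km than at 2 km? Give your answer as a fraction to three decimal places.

n(2) = 0.39·e^(−0.284×2) = 0.2210
n(3.6) = 0.39·e^(−0.284×3.6) = 0.1403
Δn = 0.2210 − 0.1403 = 0.0807

0.081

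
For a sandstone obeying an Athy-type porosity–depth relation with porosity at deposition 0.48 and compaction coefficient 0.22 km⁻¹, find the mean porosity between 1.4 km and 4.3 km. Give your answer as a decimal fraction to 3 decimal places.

⟨n⟩ = (1/(d₂−d₁)) ∫ n₀ e^(−βd) dd = n₀·(e^(−β·d₁) − e^(−β·d₂)) / (β·(d₂−d₁))
e^(−0.22×1.4) = 0.7349; e^(−0.22×4.3) = 0.3883
⟨n⟩ = 0.48 × (0.7349 − 0.3883) / (0.22 × 2.9) = 0.48 × 0.5433 = 0.2608

0.261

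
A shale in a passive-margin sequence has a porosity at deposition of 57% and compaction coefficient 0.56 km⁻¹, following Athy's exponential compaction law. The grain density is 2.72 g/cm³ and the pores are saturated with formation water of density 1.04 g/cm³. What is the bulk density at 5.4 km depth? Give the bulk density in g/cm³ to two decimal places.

2.67 g/cm³

Porosity at depth: n = 0.57·exp(−0.56×5.4) = 0.57×0.0486 = 0.0277
Bulk density: ρ_b = (1−n)ρ_g + n·ρ_f = 0.9723×2.72 + 0.0277×1.04
       = 2.645 + 0.029 = 2.673 g/cm³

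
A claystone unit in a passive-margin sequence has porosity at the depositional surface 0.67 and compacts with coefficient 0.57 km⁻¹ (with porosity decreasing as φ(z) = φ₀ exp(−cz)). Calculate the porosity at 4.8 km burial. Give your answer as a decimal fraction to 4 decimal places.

φ = φ₀·exp(−c·z) = 0.67 × exp(−0.57 × 4.8) = 0.67 × exp(−2.736)
  = 0.67 × 0.0648 = 0.0434

0.0434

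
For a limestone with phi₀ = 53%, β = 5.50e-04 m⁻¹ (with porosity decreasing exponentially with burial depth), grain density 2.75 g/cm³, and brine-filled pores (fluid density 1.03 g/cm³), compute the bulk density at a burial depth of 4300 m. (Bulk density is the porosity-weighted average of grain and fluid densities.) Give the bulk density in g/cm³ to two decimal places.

2.66 g/cm³

Working in km (1 km = 1000 m; β in km⁻¹ = β in m⁻¹ × 1000):
Porosity at depth: phi = 0.53·exp(−0.55×4.3) = 0.53×0.0939 = 0.0498
Bulk density: ρ_b = (1−phi)ρ_g + phi·ρ_f = 0.9502×2.75 + 0.0498×1.03
       = 2.613 + 0.051 = 2.664 g/cm³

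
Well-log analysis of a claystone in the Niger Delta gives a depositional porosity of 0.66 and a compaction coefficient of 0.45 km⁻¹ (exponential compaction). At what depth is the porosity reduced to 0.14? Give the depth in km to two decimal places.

Invert Athy's law: z = ln(phi₀/phi) / β
z = ln(0.66/0.14) / 0.45 = ln(4.714) / 0.45 = 1.5506 / 0.45 = 3.446 km

3.45 km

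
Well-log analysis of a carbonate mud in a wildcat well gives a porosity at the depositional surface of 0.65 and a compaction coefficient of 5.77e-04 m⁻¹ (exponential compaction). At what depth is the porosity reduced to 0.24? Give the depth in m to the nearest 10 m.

1730 m

Working in km (1 km = 1000 m; c in km⁻¹ = c in m⁻¹ × 1000):
Invert Athy's law: z = ln(n₀/n) / c
z = ln(0.65/0.24) / 0.577 = ln(2.708) / 0.577 = 0.9963 / 0.577 = 1.727 km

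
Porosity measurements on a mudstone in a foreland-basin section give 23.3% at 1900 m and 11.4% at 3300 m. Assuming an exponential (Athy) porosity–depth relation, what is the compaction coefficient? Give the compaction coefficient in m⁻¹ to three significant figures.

0.000511 m⁻¹

Working in km (1 km = 1000 m; β in km⁻¹ = β in m⁻¹ × 1000):
Athy: phi(z) = phi₀ e^(−βz) ⇒ phi₁/phi₂ = e^{β(z₂−z₁)} ⇒ β = ln(phi₁/phi₂)/(z₂−z₁)
β = ln(0.233/0.114) / (3.3 − 1.9) = ln(2.044) / 1.4 = 0.7148 / 1.4 = 0.5106 km⁻¹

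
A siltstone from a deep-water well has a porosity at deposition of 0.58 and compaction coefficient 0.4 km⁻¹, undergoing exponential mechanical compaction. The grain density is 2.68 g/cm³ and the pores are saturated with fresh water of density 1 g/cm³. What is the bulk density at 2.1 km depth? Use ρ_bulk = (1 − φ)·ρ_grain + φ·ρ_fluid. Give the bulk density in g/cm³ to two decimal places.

Porosity at depth: φ = 0.58·exp(−0.4×2.1) = 0.58×0.4317 = 0.2504
Bulk density: ρ_b = (1−φ)ρ_g + φ·ρ_f = 0.7496×2.68 + 0.2504×1
       = 2.009 + 0.250 = 2.259 g/cm³

2.26 g/cm³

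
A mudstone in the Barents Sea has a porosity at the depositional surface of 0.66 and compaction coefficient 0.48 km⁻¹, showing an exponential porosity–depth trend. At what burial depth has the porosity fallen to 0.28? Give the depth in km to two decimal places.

Invert Athy's law: d = ln(n₀/n) / k
d = ln(0.66/0.28) / 0.48 = ln(2.357) / 0.48 = 0.8575 / 0.48 = 1.786 km

1.79 km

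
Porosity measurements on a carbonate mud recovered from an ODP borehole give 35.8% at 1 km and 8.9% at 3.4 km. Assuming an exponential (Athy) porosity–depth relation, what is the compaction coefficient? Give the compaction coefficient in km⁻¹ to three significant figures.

Athy: n(z) = n₀ e^(−cz) ⇒ n₁/n₂ = e^{c(z₂−z₁)} ⇒ c = ln(n₁/n₂)/(z₂−z₁)
c = ln(0.358/0.089) / (3.4 − 1) = ln(4.022) / 2.4 = 1.3919 / 2.4 = 0.58 km⁻¹

0.580 km⁻¹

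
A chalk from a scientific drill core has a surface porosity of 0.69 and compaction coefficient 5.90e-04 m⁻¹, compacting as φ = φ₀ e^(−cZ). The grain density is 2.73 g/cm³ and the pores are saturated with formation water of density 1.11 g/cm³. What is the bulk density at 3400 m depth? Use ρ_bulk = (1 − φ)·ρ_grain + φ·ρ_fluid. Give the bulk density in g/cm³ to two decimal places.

2.58 g/cm³

Working in km (1 km = 1000 m; c in km⁻¹ = c in m⁻¹ × 1000):
Porosity at depth: φ = 0.69·exp(−0.59×3.4) = 0.69×0.1345 = 0.0928
Bulk density: ρ_b = (1−φ)ρ_g + φ·ρ_f = 0.9072×2.73 + 0.0928×1.11
       = 2.477 + 0.103 = 2.580 g/cm³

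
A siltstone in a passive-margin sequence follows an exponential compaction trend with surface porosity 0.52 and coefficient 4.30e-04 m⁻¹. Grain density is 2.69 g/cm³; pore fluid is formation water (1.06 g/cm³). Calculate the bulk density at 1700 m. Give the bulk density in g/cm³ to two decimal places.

2.28 g/cm³

Working in km (1 km = 1000 m; k in km⁻¹ = k in m⁻¹ × 1000):
Porosity at depth: φ = 0.52·exp(−0.43×1.7) = 0.52×0.4814 = 0.2503
Bulk density: ρ_b = (1−φ)ρ_g + φ·ρ_f = 0.7497×2.69 + 0.2503×1.06
       = 2.017 + 0.265 = 2.282 g/cm³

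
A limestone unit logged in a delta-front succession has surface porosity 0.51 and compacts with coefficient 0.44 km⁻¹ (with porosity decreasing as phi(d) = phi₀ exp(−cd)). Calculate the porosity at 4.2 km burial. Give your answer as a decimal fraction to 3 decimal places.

0.080

phi = phi₀·exp(−c·d) = 0.51 × exp(−0.44 × 4.2) = 0.51 × exp(−1.848)
  = 0.51 × 0.1576 = 0.0804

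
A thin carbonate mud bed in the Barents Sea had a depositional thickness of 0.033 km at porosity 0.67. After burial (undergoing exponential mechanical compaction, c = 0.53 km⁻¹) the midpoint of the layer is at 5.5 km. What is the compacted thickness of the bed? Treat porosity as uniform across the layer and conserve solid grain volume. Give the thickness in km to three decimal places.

Porosity at 5.5 km: n = 0.67·exp(−0.53×5.5) = 0.0363
Solid-volume conservation: h(1−n) = h₀(1−n₀) ⇒ h = h₀·(1−n₀)/(1−n)
h = 0.033 × (1 − 0.67)/(1 − 0.0363) = 0.033 × 0.3424 = 0.0113 km

0.011 km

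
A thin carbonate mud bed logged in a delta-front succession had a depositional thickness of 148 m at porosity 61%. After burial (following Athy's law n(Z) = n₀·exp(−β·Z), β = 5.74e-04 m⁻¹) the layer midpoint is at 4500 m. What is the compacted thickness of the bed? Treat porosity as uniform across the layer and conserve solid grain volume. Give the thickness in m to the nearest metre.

61 m

Working in km (1 km = 1000 m; β in km⁻¹ = β in m⁻¹ × 1000):
Porosity at 4.5 km: n = 0.61·exp(−0.574×4.5) = 0.0461
Solid-volume conservation: h(1−n) = h₀(1−n₀) ⇒ h = h₀·(1−n₀)/(1−n)
h = 0.148 × (1 − 0.61)/(1 − 0.0461) = 0.148 × 0.4088 = 0.0605 km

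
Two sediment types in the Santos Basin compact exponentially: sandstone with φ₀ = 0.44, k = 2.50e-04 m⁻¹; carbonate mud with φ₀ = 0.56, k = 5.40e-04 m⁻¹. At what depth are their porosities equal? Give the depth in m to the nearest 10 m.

Working in km (1 km = 1000 m; k in km⁻¹ = k in m⁻¹ × 1000):
Set φ₀ₐ e^(−kₐZ) = φ₀ᵦ e^(−kᵦZ) ⇒ ln(φ₀ₐ/φ₀ᵦ) = (kₐ − kᵦ)·Z
Z = ln(0.44/0.56) / (0.25 − 0.54) = -0.2412 / -0.29 = 0.832 km

830 m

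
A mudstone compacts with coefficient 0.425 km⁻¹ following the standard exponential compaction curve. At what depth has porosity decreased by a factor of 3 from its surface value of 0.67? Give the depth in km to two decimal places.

phi/phi₀ = 1/3 ⇒ exp(−β·z) = 1/3 ⇒ z = ln(3) / β
z = 1.0986 / 0.425 = 2.585 km

2.58 km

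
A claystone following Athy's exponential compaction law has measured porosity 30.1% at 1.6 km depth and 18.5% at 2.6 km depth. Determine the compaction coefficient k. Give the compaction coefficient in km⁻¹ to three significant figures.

Athy: φ(z) = φ₀ e^(−kz) ⇒ φ₁/φ₂ = e^{k(z₂−z₁)} ⇒ k = ln(φ₁/φ₂)/(z₂−z₁)
k = ln(0.301/0.185) / (2.6 − 1.6) = ln(1.627) / 1 = 0.4868 / 1 = 0.4868 km⁻¹

0.487 km⁻¹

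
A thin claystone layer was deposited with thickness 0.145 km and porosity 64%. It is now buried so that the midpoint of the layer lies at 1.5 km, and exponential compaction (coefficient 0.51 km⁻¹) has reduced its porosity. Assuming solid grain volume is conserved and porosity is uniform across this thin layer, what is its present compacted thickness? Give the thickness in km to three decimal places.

0.074 km

Porosity at 1.5 km: n = 0.64·exp(−0.51×1.5) = 0.2978
Solid-volume conservation: h(1−n) = h₀(1−n₀) ⇒ h = h₀·(1−n₀)/(1−n)
h = 0.145 × (1 − 0.64)/(1 − 0.2978) = 0.145 × 0.5127 = 0.0743 km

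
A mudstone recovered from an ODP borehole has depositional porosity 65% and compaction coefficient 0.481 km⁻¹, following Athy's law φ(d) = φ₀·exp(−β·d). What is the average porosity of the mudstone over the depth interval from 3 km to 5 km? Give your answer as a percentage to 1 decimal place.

9.9%

⟨φ⟩ = (1/(d₂−d₁)) ∫ φ₀ e^(−βd) dd = φ₀·(e^(−β·d₁) − e^(−β·d₂)) / (β·(d₂−d₁))
e^(−0.481×3) = 0.2362; e^(−0.481×5) = 0.0903
⟨φ⟩ = 0.65 × (0.2362 − 0.0903) / (0.481 × 2) = 0.65 × 0.1517 = 0.0986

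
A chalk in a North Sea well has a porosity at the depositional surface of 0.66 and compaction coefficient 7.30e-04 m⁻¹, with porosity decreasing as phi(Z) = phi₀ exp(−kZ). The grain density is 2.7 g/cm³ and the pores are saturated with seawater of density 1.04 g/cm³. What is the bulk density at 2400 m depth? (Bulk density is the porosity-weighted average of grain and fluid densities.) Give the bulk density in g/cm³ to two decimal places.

2.51 g/cm³

Working in km (1 km = 1000 m; k in km⁻¹ = k in m⁻¹ × 1000):
Porosity at depth: phi = 0.66·exp(−0.73×2.4) = 0.66×0.1734 = 0.1145
Bulk density: ρ_b = (1−phi)ρ_g + phi·ρ_f = 0.8855×2.7 + 0.1145×1.04
       = 2.391 + 0.119 = 2.510 g/cm³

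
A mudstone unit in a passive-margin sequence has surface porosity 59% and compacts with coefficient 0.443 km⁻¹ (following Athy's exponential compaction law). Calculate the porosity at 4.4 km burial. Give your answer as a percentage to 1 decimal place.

φ = φ₀·exp(−c·d) = 0.59 × exp(−0.443 × 4.4) = 0.59 × exp(−1.949)
  = 0.59 × 0.1424 = 0.0840

8.4%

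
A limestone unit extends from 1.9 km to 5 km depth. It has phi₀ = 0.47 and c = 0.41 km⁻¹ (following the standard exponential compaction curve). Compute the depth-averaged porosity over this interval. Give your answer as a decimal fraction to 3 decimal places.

0.122

⟨phi⟩ = (1/(d₂−d₁)) ∫ phi₀ e^(−cd) dd = phi₀·(e^(−c·d₁) − e^(−c·d₂)) / (c·(d₂−d₁))
e^(−0.41×1.9) = 0.4589; e^(−0.41×5) = 0.1287
⟨phi⟩ = 0.47 × (0.4589 − 0.1287) / (0.41 × 3.1) = 0.47 × 0.2597 = 0.1221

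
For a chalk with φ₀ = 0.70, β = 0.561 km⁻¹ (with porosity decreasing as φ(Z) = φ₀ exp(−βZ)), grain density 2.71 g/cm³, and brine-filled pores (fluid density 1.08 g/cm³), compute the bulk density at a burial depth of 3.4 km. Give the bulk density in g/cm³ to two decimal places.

Porosity at depth: φ = 0.7·exp(−0.561×3.4) = 0.7×0.1485 = 0.1039
Bulk density: ρ_b = (1−φ)ρ_g + φ·ρ_f = 0.8961×2.71 + 0.1039×1.08
       = 2.428 + 0.112 = 2.541 g/cm³

2.54 g/cm³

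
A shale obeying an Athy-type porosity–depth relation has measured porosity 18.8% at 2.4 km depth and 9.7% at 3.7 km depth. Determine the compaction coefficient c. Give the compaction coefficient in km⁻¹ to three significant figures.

Athy: phi(z) = phi₀ e^(−cz) ⇒ phi₁/phi₂ = e^{c(z₂−z₁)} ⇒ c = ln(phi₁/phi₂)/(z₂−z₁)
c = ln(0.188/0.097) / (3.7 − 2.4) = ln(1.938) / 1.3 = 0.6617 / 1.3 = 0.509 km⁻¹

0.509 km⁻¹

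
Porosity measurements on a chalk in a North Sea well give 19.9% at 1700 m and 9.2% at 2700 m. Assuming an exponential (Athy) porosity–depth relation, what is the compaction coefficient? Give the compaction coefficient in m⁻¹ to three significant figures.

Working in km (1 km = 1000 m; c in km⁻¹ = c in m⁻¹ × 1000):
Athy: phi(d) = phi₀ e^(−cd) ⇒ phi₁/phi₂ = e^{c(d₂−d₁)} ⇒ c = ln(phi₁/phi₂)/(d₂−d₁)
c = ln(0.199/0.092) / (2.7 − 1.7) = ln(2.163) / 1 = 0.7715 / 1 = 0.7715 km⁻¹

0.000772 m⁻¹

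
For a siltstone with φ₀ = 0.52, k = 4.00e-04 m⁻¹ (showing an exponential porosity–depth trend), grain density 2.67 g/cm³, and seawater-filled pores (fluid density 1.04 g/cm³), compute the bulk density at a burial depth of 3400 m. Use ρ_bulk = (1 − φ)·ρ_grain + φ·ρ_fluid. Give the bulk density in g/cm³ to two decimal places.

2.45 g/cm³

Working in km (1 km = 1000 m; k in km⁻¹ = k in m⁻¹ × 1000):
Porosity at depth: φ = 0.52·exp(−0.4×3.4) = 0.52×0.2567 = 0.1335
Bulk density: ρ_b = (1−φ)ρ_g + φ·ρ_f = 0.8665×2.67 + 0.1335×1.04
       = 2.314 + 0.139 = 2.452 g/cm³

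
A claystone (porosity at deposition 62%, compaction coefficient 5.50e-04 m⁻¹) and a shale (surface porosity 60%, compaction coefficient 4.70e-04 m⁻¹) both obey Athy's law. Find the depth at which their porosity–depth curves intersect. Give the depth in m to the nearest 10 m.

410 m

Working in km (1 km = 1000 m; c in km⁻¹ = c in m⁻¹ × 1000):
Set n₀ₐ e^(−cₐz) = n₀ᵦ e^(−cᵦz) ⇒ ln(n₀ₐ/n₀ᵦ) = (cₐ − cᵦ)·z
z = ln(0.62/0.6) / (0.55 − 0.47) = 0.0328 / 0.08 = 0.410 km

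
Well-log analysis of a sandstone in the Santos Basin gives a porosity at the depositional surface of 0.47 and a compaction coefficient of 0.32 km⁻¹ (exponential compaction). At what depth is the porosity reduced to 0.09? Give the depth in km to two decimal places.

5.17 km

Invert Athy's law: d = ln(φ₀/φ) / k
d = ln(0.47/0.09) / 0.32 = ln(5.222) / 0.32 = 1.6529 / 0.32 = 5.165 km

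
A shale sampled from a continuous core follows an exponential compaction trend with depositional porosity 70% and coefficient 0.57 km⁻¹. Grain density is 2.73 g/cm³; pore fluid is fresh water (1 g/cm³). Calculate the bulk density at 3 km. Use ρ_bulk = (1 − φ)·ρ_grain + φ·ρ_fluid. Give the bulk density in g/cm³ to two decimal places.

2.51 g/cm³

Porosity at depth: n = 0.7·exp(−0.57×3) = 0.7×0.1809 = 0.1266
Bulk density: ρ_b = (1−n)ρ_g + n·ρ_f = 0.8734×2.73 + 0.1266×1
       = 2.384 + 0.127 = 2.511 g/cm³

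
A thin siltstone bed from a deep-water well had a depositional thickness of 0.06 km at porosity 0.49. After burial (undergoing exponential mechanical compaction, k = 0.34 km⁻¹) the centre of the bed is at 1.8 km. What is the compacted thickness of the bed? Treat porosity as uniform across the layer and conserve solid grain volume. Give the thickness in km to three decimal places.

Porosity at 1.8 km: phi = 0.49·exp(−0.34×1.8) = 0.2657
Solid-volume conservation: h(1−phi) = h₀(1−phi₀) ⇒ h = h₀·(1−phi₀)/(1−phi)
h = 0.06 × (1 − 0.49)/(1 − 0.2657) = 0.06 × 0.6945 = 0.0417 km

0.042 km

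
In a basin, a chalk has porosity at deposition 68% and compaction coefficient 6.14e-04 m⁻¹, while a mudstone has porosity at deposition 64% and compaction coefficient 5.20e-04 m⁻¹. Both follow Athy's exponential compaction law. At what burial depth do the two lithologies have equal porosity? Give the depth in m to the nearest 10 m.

640 m

Working in km (1 km = 1000 m; β in km⁻¹ = β in m⁻¹ × 1000):
Set phi₀ₐ e^(−βₐd) = phi₀ᵦ e^(−βᵦd) ⇒ ln(phi₀ₐ/phi₀ᵦ) = (βₐ − βᵦ)·d
d = ln(0.68/0.64) / (0.614 − 0.52) = 0.0606 / 0.094 = 0.645 km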